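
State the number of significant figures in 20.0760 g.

20.0760: trailing zeros after a decimal point are significant; zeros between nonzero digits are significant.

6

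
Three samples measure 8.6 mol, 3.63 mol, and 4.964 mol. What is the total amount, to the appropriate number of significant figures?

8.6 mol + 3.63 mol + 4.964 mol = 17.194 mol.
Addition/subtraction keeps the fewest decimal places: 8.6 → 1 decimal place, 3.63 → 2 decimal places, 4.964 → 3 decimal places; limit is 1.
Rounded to 1 decimal place: 17.2 mol.

17.2 mol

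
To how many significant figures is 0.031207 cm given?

5

0.031207: leading zeros are not significant; zeros between nonzero digits are significant.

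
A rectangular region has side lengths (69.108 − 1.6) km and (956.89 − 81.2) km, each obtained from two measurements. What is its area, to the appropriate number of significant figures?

5.91 × 10^4 km²

69.108 − 1.6 = 67.508, limited to 1 d.p. → 3 s.f.; 956.89 − 81.2 = 875.69, limited to 1 d.p. → 4 s.f.
Carrying full precision, 67.508 × 875.69 = 59116.08052; keep min(3, 4) = 3 s.f.
Rounded to 3 significant figures: 5.91 × 10^4 km².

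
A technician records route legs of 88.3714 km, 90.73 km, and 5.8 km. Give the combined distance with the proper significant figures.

184.9 km

88.3714 km + 90.73 km + 5.8 km = 184.9014 km.
Addition/subtraction keeps the fewest decimal places: 88.3714 → 4 decimal places, 90.73 → 2 decimal places, 5.8 → 1 decimal place; limit is 1.
Rounded to 1 decimal place: 184.9 km.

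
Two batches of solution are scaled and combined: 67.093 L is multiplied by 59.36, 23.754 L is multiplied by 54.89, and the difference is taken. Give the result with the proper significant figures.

67.093 × 59.36 = 3982.64048 → 3983 L (4 s.f., last digit at the 10^0 place).
23.754 × 54.89 = 1303.85706 → 1.304 × 10³ L (4 s.f., last digit at the 10^0 place).
Difference: 2678.78342 L; keep the coarser place, 10^0.
Result: 2679 L.

2679 L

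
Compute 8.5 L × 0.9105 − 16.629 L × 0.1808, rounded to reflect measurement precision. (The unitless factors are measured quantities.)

4.7 L

8.5 × 0.9105 = 7.73925 → 7.7 L (2 s.f., last digit at the 10^-1 place).
16.629 × 0.1808 = 3.0065232 → 3.007 L (4 s.f., last digit at the 10^-3 place).
Difference: 4.7327268 L; keep the coarser place, 10^-1.
Result: 4.7 L.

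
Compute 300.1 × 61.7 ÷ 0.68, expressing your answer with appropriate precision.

2.7 × 10^4

300.1 × 61.7 ÷ 0.68 = 27229.6617647…
Multiplication/division keeps the fewest significant figures: 300.1 → 4 s.f., 61.7 → 3 s.f., 0.68 → 2 s.f.; limit is 2.
Rounded to 2 significant figures: 2.7 × 10^4.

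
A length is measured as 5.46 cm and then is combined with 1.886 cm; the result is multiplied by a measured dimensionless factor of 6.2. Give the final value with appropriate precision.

5.46 cm + 1.886 cm = 7.346 cm; the sum is limited to 2 decimal places (3 s.f.).
Carrying full precision, 7.346 × 6.2 = 45.5452 cm; 6.2 has 2 s.f., so the result keeps min(3, 2) = 2 s.f.
Rounded to 2 significant figures: 46 cm.

46 cm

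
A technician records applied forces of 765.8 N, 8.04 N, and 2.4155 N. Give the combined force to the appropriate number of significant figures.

776.3 N

765.8 N + 8.04 N + 2.4155 N = 776.2555 N.
Addition/subtraction keeps the fewest decimal places: 765.8 → 1 decimal place, 8.04 → 2 decimal places, 2.4155 → 4 decimal places; limit is 1.
Rounded to 1 decimal place: 776.3 N.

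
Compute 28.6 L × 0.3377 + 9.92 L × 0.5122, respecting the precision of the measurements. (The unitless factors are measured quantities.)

28.6 × 0.3377 = 9.65822 → 9.66 L (3 s.f., last digit at the 10^-2 place).
9.92 × 0.5122 = 5.081024 → 5.08 L (3 s.f., last digit at the 10^-2 place).
Sum: 14.739244 L; keep the coarser place, 10^-2.
Result: 14.74 L.

14.74 L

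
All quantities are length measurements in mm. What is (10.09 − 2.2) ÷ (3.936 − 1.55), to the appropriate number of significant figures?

10.09 − 2.2 = 7.89, limited to 1 d.p. → 2 s.f.; 3.936 − 1.55 = 2.386, limited to 2 d.p. → 3 s.f.
Carrying full precision, 7.89 ÷ 2.386 = 3.30678960604…; keep min(2, 3) = 2 s.f.
Rounded to 2 significant figures: 3.3.

3.3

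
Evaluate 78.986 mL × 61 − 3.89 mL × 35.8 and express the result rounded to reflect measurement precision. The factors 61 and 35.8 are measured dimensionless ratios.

4.7 × 10³ mL

78.986 × 61 = 4818.146 → 4.8 × 10³ mL (2 s.f., last digit at the 10^2 place).
3.89 × 35.8 = 139.262 → 1.39 × 10² mL (3 s.f., last digit at the 10^0 place).
Difference: 4678.884 mL; keep the coarser place, 10^2.
Result: 4.7 × 10³ mL.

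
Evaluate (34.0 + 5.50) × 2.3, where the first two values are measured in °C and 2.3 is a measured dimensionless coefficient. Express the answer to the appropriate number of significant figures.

34.0 °C + 5.50 °C = 39.50 °C; the sum is limited to 1 decimal place (3 s.f.).
Carrying full precision, 39.50 × 2.3 = 90.85 °C; 2.3 has 2 s.f., so the result keeps min(3, 2) = 2 s.f.
Rounded to 2 significant figures: 91 °C.

91 °C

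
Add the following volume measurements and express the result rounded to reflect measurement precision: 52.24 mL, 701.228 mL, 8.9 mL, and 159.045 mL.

52.24 mL + 701.228 mL + 8.9 mL + 159.045 mL = 921.413 mL.
Addition/subtraction keeps the fewest decimal places: 52.24 → 2 decimal places, 701.228 → 3 decimal places, 8.9 → 1 decimal place, 159.045 → 3 decimal places; limit is 1.
Rounded to 1 decimal place: 921.4 mL.

921.4 mL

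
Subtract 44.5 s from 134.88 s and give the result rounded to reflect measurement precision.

90.4 s

134.88 s − 44.5 s = 90.38 s.
Addition/subtraction keeps the fewest decimal places: 134.88 → 2 decimal places, 44.5 → 1 decimal place; limit is 1.
Rounded to 1 decimal place: 90.4 s.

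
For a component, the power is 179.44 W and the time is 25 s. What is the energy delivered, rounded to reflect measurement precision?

energy delivered = 179.44 W × 25 s = 4486 J.
179.44 has 5 significant figures; 25 has 2.
Division/multiplication keeps the fewest: 2 significant figures.
Rounded: 4.5 × 10^3 J.

4.5 × 10^3 J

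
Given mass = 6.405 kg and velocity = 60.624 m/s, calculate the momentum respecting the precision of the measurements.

388.3 kg·m/s

momentum = 6.405 kg × 60.624 m/s = 388.29672 kg·m/s.
6.405 has 4 significant figures; 60.624 has 5.
Division/multiplication keeps the fewest: 4 significant figures.
Rounded: 388.3 kg·m/s.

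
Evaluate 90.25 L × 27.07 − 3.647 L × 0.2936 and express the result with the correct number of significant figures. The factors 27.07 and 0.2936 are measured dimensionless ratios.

2442 L

90.25 × 27.07 = 2443.0675 → 2443 L (4 s.f., last digit at the 10^0 place).
3.647 × 0.2936 = 1.0707592 → 1.071 L (4 s.f., last digit at the 10^-3 place).
Difference: 2441.9967408 L; keep the coarser place, 10^0.
Result: 2442 L.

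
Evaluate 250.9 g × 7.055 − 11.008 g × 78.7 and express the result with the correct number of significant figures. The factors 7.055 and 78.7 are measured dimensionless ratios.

904 g

250.9 × 7.055 = 1770.0995 → 1.770 × 10^3 g (4 s.f., last digit at the 10^0 place).
11.008 × 78.7 = 866.3296 → 866 g (3 s.f., last digit at the 10^0 place).
Difference: 903.7699 g; keep the coarser place, 10^0.
Result: 904 g.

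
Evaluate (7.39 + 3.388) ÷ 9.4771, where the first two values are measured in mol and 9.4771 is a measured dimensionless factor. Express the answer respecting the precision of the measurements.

7.39 mol + 3.388 mol = 10.778 mol; the sum is limited to 2 decimal places (4 s.f.).
Carrying full precision, 10.778 ÷ 9.4771 = 1.13726772958… mol; 9.4771 has 5 s.f., so the result keeps min(4, 5) = 4 s.f.
Rounded to 4 significant figures: 1.137 mol.

1.137 mol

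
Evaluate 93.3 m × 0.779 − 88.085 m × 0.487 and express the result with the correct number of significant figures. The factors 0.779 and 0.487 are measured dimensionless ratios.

93.3 × 0.779 = 72.6807 → 72.7 m (3 s.f., last digit at the 10^-1 place).
88.085 × 0.487 = 42.897395 → 42.9 m (3 s.f., last digit at the 10^-1 place).
Difference: 29.783305 m; keep the coarser place, 10^-1.
Result: 29.8 m.

29.8 m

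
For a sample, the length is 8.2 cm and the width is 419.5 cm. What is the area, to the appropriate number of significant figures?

3.4 × 10³ cm²

area = 8.2 cm × 419.5 cm = 3439.9 cm².
8.2 has 2 significant figures; 419.5 has 4.
Division/multiplication keeps the fewest: 2 significant figures.
Rounded: 3.4 × 10³ cm².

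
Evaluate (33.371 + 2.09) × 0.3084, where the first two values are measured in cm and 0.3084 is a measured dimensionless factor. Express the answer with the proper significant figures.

33.371 cm + 2.09 cm = 35.461 cm; the sum is limited to 2 decimal places (4 s.f.).
Carrying full precision, 35.461 × 0.3084 = 10.9361724 cm; 0.3084 has 4 s.f., so the result keeps min(4, 4) = 4 s.f.
Rounded to 4 significant figures: 10.94 cm.

10.94 cm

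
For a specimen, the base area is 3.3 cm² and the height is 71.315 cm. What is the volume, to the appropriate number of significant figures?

2.4 × 10^2 cm³

volume = 3.3 cm² × 71.315 cm = 235.3395 cm³.
3.3 has 2 significant figures; 71.315 has 5.
Division/multiplication keeps the fewest: 2 significant figures.
Rounded: 2.4 × 10^2 cm³.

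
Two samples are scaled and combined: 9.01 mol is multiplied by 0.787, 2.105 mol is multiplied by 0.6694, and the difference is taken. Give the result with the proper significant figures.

9.01 × 0.787 = 7.09087 → 7.09 mol (3 s.f., last digit at the 10^-2 place).
2.105 × 0.6694 = 1.409087 → 1.409 mol (4 s.f., last digit at the 10^-3 place).
Difference: 5.681783 mol; keep the coarser place, 10^-2.
Result: 5.68 mol.

5.68 mol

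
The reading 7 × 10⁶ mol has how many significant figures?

7 × 10⁶: in scientific notation every digit of the coefficient is significant.

1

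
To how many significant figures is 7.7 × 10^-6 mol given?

2

7.7 × 10^-6: in scientific notation every digit of the coefficient is significant.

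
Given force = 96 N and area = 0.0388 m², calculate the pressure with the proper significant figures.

2.5 × 10³ Pa

pressure = 96 N ÷ 0.0388 m² = 2474.22680412… Pa.
96 has 2 significant figures; 0.0388 has 3.
Division/multiplication keeps the fewest: 2 significant figures.
Rounded: 2.5 × 10³ Pa.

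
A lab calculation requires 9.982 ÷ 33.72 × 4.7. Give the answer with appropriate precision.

1.4

9.982 ÷ 33.72 × 4.7 = 1.39132265718…
Multiplication/division keeps the fewest significant figures: 9.982 → 4 s.f., 33.72 → 4 s.f., 4.7 → 2 s.f.; limit is 2.
Rounded to 2 significant figures: 1.4.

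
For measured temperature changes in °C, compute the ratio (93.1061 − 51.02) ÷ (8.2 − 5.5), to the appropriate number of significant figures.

93.1061 − 51.02 = 42.0861, limited to 2 d.p. → 4 s.f.; 8.2 − 5.5 = 2.7, limited to 1 d.p. → 2 s.f.
Carrying full precision, 42.0861 ÷ 2.7 = 15.5874444444…; keep min(4, 2) = 2 s.f.
Rounded to 2 significant figures: 16.

16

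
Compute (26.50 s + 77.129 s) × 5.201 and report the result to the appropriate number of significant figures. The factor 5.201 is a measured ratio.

539.0 s

26.50 s + 77.129 s = 103.629 s; the sum is limited to 2 decimal places (5 s.f.).
Carrying full precision, 103.629 × 5.201 = 538.974429 s; 5.201 has 4 s.f., so the result keeps min(5, 4) = 4 s.f.
Rounded to 4 significant figures: 539.0 s.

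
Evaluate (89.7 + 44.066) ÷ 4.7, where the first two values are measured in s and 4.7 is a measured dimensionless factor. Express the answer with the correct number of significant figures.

28 s

89.7 s + 44.066 s = 133.766 s; the sum is limited to 1 decimal place (4 s.f.).
Carrying full precision, 133.766 ÷ 4.7 = 28.4608510638… s; 4.7 has 2 s.f., so the result keeps min(4, 2) = 2 s.f.
Rounded to 2 significant figures: 28 s.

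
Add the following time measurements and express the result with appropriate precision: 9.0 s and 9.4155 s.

18.4 s

9.0 s + 9.4155 s = 18.4155 s.
Addition/subtraction keeps the fewest decimal places: 9.0 → 1 decimal place, 9.4155 → 4 decimal places; limit is 1.
Rounded to 1 decimal place: 18.4 s.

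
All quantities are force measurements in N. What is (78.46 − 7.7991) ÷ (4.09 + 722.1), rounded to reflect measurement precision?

78.46 − 7.7991 = 70.6609, limited to 2 d.p. → 4 s.f.; 4.09 + 722.1 = 726.19, limited to 1 d.p. → 4 s.f.
Carrying full precision, 70.6609 ÷ 726.19 = 0.0973035982319…; keep min(4, 4) = 4 s.f.
Rounded to 4 significant figures: 0.09730.

0.09730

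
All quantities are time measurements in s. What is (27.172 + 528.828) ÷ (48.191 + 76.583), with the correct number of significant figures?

4.45606

27.172 + 528.828 = 556.000, limited to 3 d.p. → 6 s.f.; 48.191 + 76.583 = 124.774, limited to 3 d.p. → 6 s.f.
Carrying full precision, 556.000 ÷ 124.774 = 4.45605655024…; keep min(6, 6) = 6 s.f.
Rounded to 6 significant figures: 4.45606.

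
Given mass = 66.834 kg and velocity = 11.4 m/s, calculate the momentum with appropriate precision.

762 kg·m/s

momentum = 66.834 kg × 11.4 m/s = 761.9076 kg·m/s.
66.834 has 5 significant figures; 11.4 has 3.
Division/multiplication keeps the fewest: 3 significant figures.
Rounded: 762 kg·m/s.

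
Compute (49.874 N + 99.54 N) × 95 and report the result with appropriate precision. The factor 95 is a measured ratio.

1.4 × 10⁴ N

49.874 N + 99.54 N = 149.414 N; the sum is limited to 2 decimal places (5 s.f.).
Carrying full precision, 149.414 × 95 = 14194.33 N; 95 has 2 s.f., so the result keeps min(5, 2) = 2 s.f.
Rounded to 2 significant figures: 1.4 × 10⁴ N.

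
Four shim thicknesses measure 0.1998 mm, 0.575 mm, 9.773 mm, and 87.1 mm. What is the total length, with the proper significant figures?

97.6 mm

0.1998 mm + 0.575 mm + 9.773 mm + 87.1 mm = 97.6478 mm.
Addition/subtraction keeps the fewest decimal places: 0.1998 → 4 decimal places, 0.575 → 3 decimal places, 9.773 → 3 decimal places, 87.1 → 1 decimal place; limit is 1.
Rounded to 1 decimal place: 97.6 mm.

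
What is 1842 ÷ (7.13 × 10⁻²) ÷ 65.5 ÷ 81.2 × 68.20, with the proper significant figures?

331

1842 ÷ (7.13 × 10⁻²) ÷ 65.5 ÷ 81.2 × 68.20 = 331.273839634…
Multiplication/division keeps the fewest significant figures: 1842 → 4 s.f., 7.13 × 10⁻² → 3 s.f., 65.5 → 3 s.f., 81.2 → 3 s.f., 68.20 → 4 s.f.; limit is 3.
Rounded to 3 significant figures: 331.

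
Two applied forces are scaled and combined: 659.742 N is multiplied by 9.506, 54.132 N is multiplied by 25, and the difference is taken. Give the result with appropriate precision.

659.742 × 9.506 = 6271.507452 → 6272 N (4 s.f., last digit at the 10^0 place).
54.132 × 25 = 1353.3 → 1.4 × 10^3 N (2 s.f., last digit at the 10^2 place).
Difference: 4918.207452 N; keep the coarser place, 10^2.
Result: 4.9 × 10^3 N.

4.9 × 10^3 N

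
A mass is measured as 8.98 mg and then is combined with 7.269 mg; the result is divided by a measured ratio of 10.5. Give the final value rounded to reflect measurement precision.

1.55 mg

8.98 mg + 7.269 mg = 16.249 mg; the sum is limited to 2 decimal places (4 s.f.).
Carrying full precision, 16.249 ÷ 10.5 = 1.54752380952… mg; 10.5 has 3 s.f., so the result keeps min(4, 3) = 3 s.f.
Rounded to 3 significant figures: 1.55 mg.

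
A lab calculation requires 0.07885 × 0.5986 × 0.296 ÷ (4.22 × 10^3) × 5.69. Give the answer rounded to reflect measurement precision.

0.07885 × 0.5986 × 0.296 ÷ (4.22 × 10^3) × 5.69 = 0.0000188377893712…
Multiplication/division keeps the fewest significant figures: 0.07885 → 4 s.f., 0.5986 → 4 s.f., 0.296 → 3 s.f., 4.22 × 10^3 → 3 s.f., 5.69 → 3 s.f.; limit is 3.
Rounded to 3 significant figures: 1.88 × 10^-5.

1.88 × 10^-5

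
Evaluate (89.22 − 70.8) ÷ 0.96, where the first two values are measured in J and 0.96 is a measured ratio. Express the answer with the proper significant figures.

19 J

89.22 J − 70.8 J = 18.42 J; the difference is limited to 1 decimal place (3 s.f.).
Carrying full precision, 18.42 ÷ 0.96 = 19.1875 J; 0.96 has 2 s.f., so the result keeps min(3, 2) = 2 s.f.
Rounded to 2 significant figures: 19 J.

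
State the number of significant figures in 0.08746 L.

0.08746: leading zeros are not significant.

4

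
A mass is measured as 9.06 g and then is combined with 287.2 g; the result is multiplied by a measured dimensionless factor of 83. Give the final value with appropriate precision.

9.06 g + 287.2 g = 296.26 g; the sum is limited to 1 decimal place (4 s.f.).
Carrying full precision, 296.26 × 83 = 24589.58 g; 83 has 2 s.f., so the result keeps min(4, 2) = 2 s.f.
Rounded to 2 significant figures: 2.5 × 10^4 g.

2.5 × 10^4 g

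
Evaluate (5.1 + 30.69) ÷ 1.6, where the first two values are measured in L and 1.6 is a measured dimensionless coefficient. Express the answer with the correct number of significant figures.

5.1 L + 30.69 L = 35.79 L; the sum is limited to 1 decimal place (3 s.f.).
Carrying full precision, 35.79 ÷ 1.6 = 22.36875 L; 1.6 has 2 s.f., so the result keeps min(3, 2) = 2 s.f.
Rounded to 2 significant figures: 22 L.

22 L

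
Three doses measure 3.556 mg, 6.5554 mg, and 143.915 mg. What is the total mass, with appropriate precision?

154.026 mg

3.556 mg + 6.5554 mg + 143.915 mg = 154.0264 mg.
Addition/subtraction keeps the fewest decimal places: 3.556 → 3 decimal places, 6.5554 → 4 decimal places, 143.915 → 3 decimal places; limit is 3.
Rounded to 3 decimal places: 154.026 mg.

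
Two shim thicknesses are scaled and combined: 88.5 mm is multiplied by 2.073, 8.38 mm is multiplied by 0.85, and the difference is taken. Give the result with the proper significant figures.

88.5 × 2.073 = 183.4605 → 183 mm (3 s.f., last digit at the 10^0 place).
8.38 × 0.85 = 7.123 → 7.1 mm (2 s.f., last digit at the 10^-1 place).
Difference: 176.3375 mm; keep the coarser place, 10^0.
Result: 176 mm.

176 mm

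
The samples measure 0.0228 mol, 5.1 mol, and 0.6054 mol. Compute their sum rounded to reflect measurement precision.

5.7 mol

0.0228 mol + 5.1 mol + 0.6054 mol = 5.7282 mol.
Addition/subtraction keeps the fewest decimal places: 0.0228 → 4 decimal places, 5.1 → 1 decimal place, 0.6054 → 4 decimal places; limit is 1.
Rounded to 1 decimal place: 5.7 mol.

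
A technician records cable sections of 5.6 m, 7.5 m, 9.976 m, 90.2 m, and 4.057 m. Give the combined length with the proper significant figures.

117.3 m

5.6 m + 7.5 m + 9.976 m + 90.2 m + 4.057 m = 117.333 m.
Addition/subtraction keeps the fewest decimal places: 5.6 → 1 decimal place, 7.5 → 1 decimal place, 9.976 → 3 decimal places, 90.2 → 1 decimal place, 4.057 → 3 decimal places; limit is 1.
Rounded to 1 decimal place: 117.3 m.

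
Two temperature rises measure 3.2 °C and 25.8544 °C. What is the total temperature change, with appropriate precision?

29.1 °C

3.2 °C + 25.8544 °C = 29.0544 °C.
Addition/subtraction keeps the fewest decimal places: 3.2 → 1 decimal place, 25.8544 → 4 decimal places; limit is 1.
Rounded to 1 decimal place: 29.1 °C.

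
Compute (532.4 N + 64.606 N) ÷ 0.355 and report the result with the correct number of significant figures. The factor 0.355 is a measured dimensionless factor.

1.68 × 10³ N

532.4 N + 64.606 N = 597.006 N; the sum is limited to 1 decimal place (4 s.f.).
Carrying full precision, 597.006 ÷ 0.355 = 1681.70704225… N; 0.355 has 3 s.f., so the result keeps min(4, 3) = 3 s.f.
Rounded to 3 significant figures: 1.68 × 10³ N.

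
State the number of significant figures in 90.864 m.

5

90.864: zeros between nonzero digits are significant.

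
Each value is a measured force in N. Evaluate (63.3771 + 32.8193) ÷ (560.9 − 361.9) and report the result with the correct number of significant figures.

0.4834

63.3771 + 32.8193 = 96.1964, limited to 4 d.p. → 6 s.f.; 560.9 − 361.9 = 199.0, limited to 1 d.p. → 4 s.f.
Carrying full precision, 96.1964 ÷ 199.0 = 0.483398994975…; keep min(6, 4) = 4 s.f.
Rounded to 4 significant figures: 0.4834.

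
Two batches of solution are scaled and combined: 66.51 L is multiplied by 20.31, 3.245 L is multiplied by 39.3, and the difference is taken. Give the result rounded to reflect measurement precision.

66.51 × 20.31 = 1350.8181 → 1351 L (4 s.f., last digit at the 10^0 place).
3.245 × 39.3 = 127.5285 → 128 L (3 s.f., last digit at the 10^0 place).
Difference: 1223.2896 L; keep the coarser place, 10^0.
Result: 1223 L.

1223 L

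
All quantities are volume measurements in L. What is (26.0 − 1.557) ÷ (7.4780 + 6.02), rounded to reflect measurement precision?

1.81

26.0 − 1.557 = 24.443, limited to 1 d.p. → 3 s.f.; 7.4780 + 6.02 = 13.4980, limited to 2 d.p. → 4 s.f.
Carrying full precision, 24.443 ÷ 13.4980 = 1.81086086828…; keep min(3, 4) = 3 s.f.
Rounded to 3 significant figures: 1.81.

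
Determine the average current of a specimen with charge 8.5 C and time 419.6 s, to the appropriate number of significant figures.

0.020 A

average current = 8.5 C ÷ 419.6 s = 0.0202573879886… A.
8.5 has 2 significant figures; 419.6 has 4.
Division/multiplication keeps the fewest: 2 significant figures.
Rounded: 0.020 A.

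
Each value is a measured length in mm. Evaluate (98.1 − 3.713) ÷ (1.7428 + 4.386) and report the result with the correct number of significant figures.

98.1 − 3.713 = 94.387, limited to 1 d.p. → 3 s.f.; 1.7428 + 4.386 = 6.1288, limited to 3 d.p. → 4 s.f.
Carrying full precision, 94.387 ÷ 6.1288 = 15.400567811…; keep min(3, 4) = 3 s.f.
Rounded to 3 significant figures: 15.4.

15.4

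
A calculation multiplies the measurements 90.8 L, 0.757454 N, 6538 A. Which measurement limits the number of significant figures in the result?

90.8 L

90.8 L → 3 s.f.; 0.757454 N → 6 s.f.; 6538 A → 4 s.f.
The fewest is 3 significant figures, from 90.8 L.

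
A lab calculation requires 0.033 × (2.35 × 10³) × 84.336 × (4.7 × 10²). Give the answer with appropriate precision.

3.1 × 10⁶

0.033 × (2.35 × 10³) × 84.336 × (4.7 × 10²) = 3073920.696
Multiplication/division keeps the fewest significant figures: 0.033 → 2 s.f., 2.35 × 10³ → 3 s.f., 84.336 → 5 s.f., 4.7 × 10² → 2 s.f.; limit is 2.
Rounded to 2 significant figures: 3.1 × 10⁶.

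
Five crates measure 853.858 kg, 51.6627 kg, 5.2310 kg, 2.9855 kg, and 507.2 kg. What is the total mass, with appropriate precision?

1420.9 kg

853.858 kg + 51.6627 kg + 5.2310 kg + 2.9855 kg + 507.2 kg = 1420.9372 kg.
Addition/subtraction keeps the fewest decimal places: 853.858 → 3 decimal places, 51.6627 → 4 decimal places, 5.2310 → 4 decimal places, 2.9855 → 4 decimal places, 507.2 → 1 decimal place; limit is 1.
Rounded to 1 decimal place: 1420.9 kg.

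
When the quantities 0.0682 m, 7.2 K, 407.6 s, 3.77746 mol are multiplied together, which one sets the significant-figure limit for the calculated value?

7.2 K

0.0682 m → 3 s.f.; 7.2 K → 2 s.f.; 407.6 s → 4 s.f.; 3.77746 mol → 6 s.f.
The fewest is 2 significant figures, from 7.2 K.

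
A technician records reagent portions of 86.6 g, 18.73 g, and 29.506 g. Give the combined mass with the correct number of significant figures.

134.8 g

86.6 g + 18.73 g + 29.506 g = 134.836 g.
Addition/subtraction keeps the fewest decimal places: 86.6 → 1 decimal place, 18.73 → 2 decimal places, 29.506 → 3 decimal places; limit is 1.
Rounded to 1 decimal place: 134.8 g.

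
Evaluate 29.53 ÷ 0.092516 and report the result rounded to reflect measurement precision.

29.53 ÷ 0.092516 = 319.18803234…
Multiplication/division keeps the fewest significant figures: 29.53 → 4 s.f., 0.092516 → 5 s.f.; limit is 4.
Rounded to 4 significant figures: 319.2.

319.2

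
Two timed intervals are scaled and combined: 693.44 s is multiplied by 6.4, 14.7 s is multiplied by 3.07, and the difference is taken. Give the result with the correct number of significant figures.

693.44 × 6.4 = 4438.016 → 4.4 × 10³ s (2 s.f., last digit at the 10^2 place).
14.7 × 3.07 = 45.129 → 45.1 s (3 s.f., last digit at the 10^-1 place).
Difference: 4392.887 s; keep the coarser place, 10^2.
Result: 4.4 × 10³ s.

4.4 × 10³ s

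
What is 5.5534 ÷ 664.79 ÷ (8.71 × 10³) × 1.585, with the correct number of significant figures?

5.5534 ÷ 664.79 ÷ (8.71 × 10³) × 1.585 = 0.00000152014700947…
Multiplication/division keeps the fewest significant figures: 5.5534 → 5 s.f., 664.79 → 5 s.f., 8.71 × 10³ → 3 s.f., 1.585 → 4 s.f.; limit is 3.
Rounded to 3 significant figures: 1.52 × 10⁻⁶.

1.52 × 10⁻⁶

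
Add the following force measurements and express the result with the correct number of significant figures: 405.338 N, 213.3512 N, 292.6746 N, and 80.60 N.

991.96 N

405.338 N + 213.3512 N + 292.6746 N + 80.60 N = 991.9638 N.
Addition/subtraction keeps the fewest decimal places: 405.338 → 3 decimal places, 213.3512 → 4 decimal places, 292.6746 → 4 decimal places, 80.60 → 2 decimal places; limit is 2.
Rounded to 2 decimal places: 991.96 N.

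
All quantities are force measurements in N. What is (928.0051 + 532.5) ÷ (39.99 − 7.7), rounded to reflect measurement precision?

928.0051 + 532.5 = 1460.5051, limited to 1 d.p. → 5 s.f.; 39.99 − 7.7 = 32.29, limited to 1 d.p. → 3 s.f.
Carrying full precision, 1460.5051 ÷ 32.29 = 45.2308795293…; keep min(5, 3) = 3 s.f.
Rounded to 3 significant figures: 45.2.

45.2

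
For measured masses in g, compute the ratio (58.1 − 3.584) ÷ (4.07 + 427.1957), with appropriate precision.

0.126

58.1 − 3.584 = 54.516, limited to 1 d.p. → 3 s.f.; 4.07 + 427.1957 = 431.2657, limited to 2 d.p. → 5 s.f.
Carrying full precision, 54.516 ÷ 431.2657 = 0.126409311012…; keep min(3, 5) = 3 s.f.
Rounded to 3 significant figures: 0.126.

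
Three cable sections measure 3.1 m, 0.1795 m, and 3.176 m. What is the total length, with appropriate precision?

3.1 m + 0.1795 m + 3.176 m = 6.4555 m.
Addition/subtraction keeps the fewest decimal places: 3.1 → 1 decimal place, 0.1795 → 4 decimal places, 3.176 → 3 decimal places; limit is 1.
Rounded to 1 decimal place: 6.5 m.

6.5 m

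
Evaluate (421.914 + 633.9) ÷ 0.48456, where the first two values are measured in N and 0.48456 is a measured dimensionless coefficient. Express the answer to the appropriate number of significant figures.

2178.9 N

421.914 N + 633.9 N = 1055.814 N; the sum is limited to 1 decimal place (5 s.f.).
Carrying full precision, 1055.814 ÷ 0.48456 = 2178.91282813… N; 0.48456 has 5 s.f., so the result keeps min(5, 5) = 5 s.f.
Rounded to 5 significant figures: 2178.9 N.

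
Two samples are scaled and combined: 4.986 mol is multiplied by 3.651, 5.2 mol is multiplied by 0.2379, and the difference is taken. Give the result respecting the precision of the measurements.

17.0 mol

4.986 × 3.651 = 18.203886 → 18.20 mol (4 s.f., last digit at the 10^-2 place).
5.2 × 0.2379 = 1.23708 → 1.2 mol (2 s.f., last digit at the 10^-1 place).
Difference: 16.966806 mol; keep the coarser place, 10^-1.
Result: 17.0 mol.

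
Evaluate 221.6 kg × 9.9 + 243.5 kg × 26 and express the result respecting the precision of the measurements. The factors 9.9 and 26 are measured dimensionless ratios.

221.6 × 9.9 = 2193.84 → 2.2 × 10³ kg (2 s.f., last digit at the 10^2 place).
243.5 × 26 = 6331 → 6.3 × 10³ kg (2 s.f., last digit at the 10^2 place).
Sum: 8524.84 kg; keep the coarser place, 10^2.
Result: 8.5 × 10³ kg.

8.5 × 10³ kg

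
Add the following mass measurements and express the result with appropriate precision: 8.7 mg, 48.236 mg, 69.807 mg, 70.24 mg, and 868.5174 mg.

1065.5 mg

8.7 mg + 48.236 mg + 69.807 mg + 70.24 mg + 868.5174 mg = 1065.5004 mg.
Addition/subtraction keeps the fewest decimal places: 8.7 → 1 decimal place, 48.236 → 3 decimal places, 69.807 → 3 decimal places, 70.24 → 2 decimal places, 868.5174 → 4 decimal places; limit is 1.
Rounded to 1 decimal place: 1065.5 mg.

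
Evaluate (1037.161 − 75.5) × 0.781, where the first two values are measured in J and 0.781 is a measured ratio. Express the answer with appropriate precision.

1037.161 J − 75.5 J = 961.661 J; the difference is limited to 1 decimal place (4 s.f.).
Carrying full precision, 961.661 × 0.781 = 751.057241 J; 0.781 has 3 s.f., so the result keeps min(4, 3) = 3 s.f.
Rounded to 3 significant figures: 7.51 × 10^2 J.

7.51 × 10^2 J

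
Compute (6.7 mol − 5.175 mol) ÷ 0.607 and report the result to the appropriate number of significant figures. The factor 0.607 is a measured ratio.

2.5 mol

6.7 mol − 5.175 mol = 1.525 mol; the difference is limited to 1 decimal place (2 s.f.).
Carrying full precision, 1.525 ÷ 0.607 = 2.51235584843… mol; 0.607 has 3 s.f., so the result keeps min(2, 3) = 2 s.f.
Rounded to 2 significant figures: 2.5 mol.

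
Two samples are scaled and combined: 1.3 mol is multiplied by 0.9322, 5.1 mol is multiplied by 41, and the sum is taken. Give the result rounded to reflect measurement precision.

2.1 × 10^2 mol

1.3 × 0.9322 = 1.21186 → 1.2 mol (2 s.f., last digit at the 10^-1 place).
5.1 × 41 = 209.1 → 2.1 × 10^2 mol (2 s.f., last digit at the 10^1 place).
Sum: 210.31186 mol; keep the coarser place, 10^1.
Result: 2.1 × 10^2 mol.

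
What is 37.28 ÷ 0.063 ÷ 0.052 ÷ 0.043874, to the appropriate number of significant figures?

37.28 ÷ 0.063 ÷ 0.052 ÷ 0.043874 = 259373.008609…
Multiplication/division keeps the fewest significant figures: 37.28 → 4 s.f., 0.063 → 2 s.f., 0.052 → 2 s.f., 0.043874 → 5 s.f.; limit is 2.
Rounded to 2 significant figures: 2.6 × 10^5.

2.6 × 10^5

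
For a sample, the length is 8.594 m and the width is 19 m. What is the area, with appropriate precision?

1.6 × 10² m²

area = 8.594 m × 19 m = 163.286 m².
8.594 has 4 significant figures; 19 has 2.
Division/multiplication keeps the fewest: 2 significant figures.
Rounded: 1.6 × 10² m².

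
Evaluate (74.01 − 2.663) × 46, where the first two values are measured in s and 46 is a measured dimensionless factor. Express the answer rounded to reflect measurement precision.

3.3 × 10^3 s

74.01 s − 2.663 s = 71.347 s; the difference is limited to 2 decimal places (4 s.f.).
Carrying full precision, 71.347 × 46 = 3281.962 s; 46 has 2 s.f., so the result keeps min(4, 2) = 2 s.f.
Rounded to 2 significant figures: 3.3 × 10^3 s.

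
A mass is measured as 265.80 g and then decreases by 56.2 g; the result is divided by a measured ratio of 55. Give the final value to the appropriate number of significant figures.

3.8 g

265.80 g − 56.2 g = 209.60 g; the difference is limited to 1 decimal place (4 s.f.).
Carrying full precision, 209.60 ÷ 55 = 3.81090909091… g; 55 has 2 s.f., so the result keeps min(4, 2) = 2 s.f.
Rounded to 2 significant figures: 3.8 g.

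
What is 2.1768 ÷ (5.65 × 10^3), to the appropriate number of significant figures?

2.1768 ÷ (5.65 × 10^3) = 0.000385274336283…
Multiplication/division keeps the fewest significant figures: 2.1768 → 5 s.f., 5.65 × 10^3 → 3 s.f.; limit is 3.
Rounded to 3 significant figures: 3.85 × 10^-4.

3.85 × 10^-4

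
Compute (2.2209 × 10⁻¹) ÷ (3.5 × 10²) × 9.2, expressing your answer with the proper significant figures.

(2.2209 × 10⁻¹) ÷ (3.5 × 10²) × 9.2 = 0.00583779428571…
Multiplication/division keeps the fewest significant figures: 2.2209 × 10⁻¹ → 5 s.f., 3.5 × 10² → 2 s.f., 9.2 → 2 s.f.; limit is 2.
Rounded to 2 significant figures: 0.0058.

0.0058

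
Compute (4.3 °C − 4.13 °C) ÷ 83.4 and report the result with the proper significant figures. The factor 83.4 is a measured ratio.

0.002 °C

4.3 °C − 4.13 °C = 0.17 °C; the difference is limited to 1 decimal place (1 s.f.).
Carrying full precision, 0.17 ÷ 83.4 = 0.00203836930456… °C; 83.4 has 3 s.f., so the result keeps min(1, 3) = 1 s.f.
Rounded to 1 significant figure: 0.002 °C.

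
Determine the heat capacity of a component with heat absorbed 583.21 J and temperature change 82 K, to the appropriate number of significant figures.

heat capacity = 583.21 J ÷ 82 K = 7.11231707317… J/K.
583.21 has 5 significant figures; 82 has 2.
Division/multiplication keeps the fewest: 2 significant figures.
Rounded: 7.1 J/K.

7.1 J/K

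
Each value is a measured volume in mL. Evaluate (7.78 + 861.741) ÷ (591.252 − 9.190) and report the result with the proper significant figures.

7.78 + 861.741 = 869.521, limited to 2 d.p. → 5 s.f.; 591.252 − 9.190 = 582.062, limited to 3 d.p. → 6 s.f.
Carrying full precision, 869.521 ÷ 582.062 = 1.4938631967…; keep min(5, 6) = 5 s.f.
Rounded to 5 significant figures: 1.4939.

1.4939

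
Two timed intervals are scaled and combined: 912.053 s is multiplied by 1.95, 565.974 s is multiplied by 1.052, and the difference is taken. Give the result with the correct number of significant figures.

1.18 × 10³ s

912.053 × 1.95 = 1778.50335 → 1.78 × 10³ s (3 s.f., last digit at the 10^1 place).
565.974 × 1.052 = 595.404648 → 595.4 s (4 s.f., last digit at the 10^-1 place).
Difference: 1183.098702 s; keep the coarser place, 10^1.
Result: 1.18 × 10³ s.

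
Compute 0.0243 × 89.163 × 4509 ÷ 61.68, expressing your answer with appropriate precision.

0.0243 × 89.163 × 4509 ÷ 61.68 = 158.38965626…
Multiplication/division keeps the fewest significant figures: 0.0243 → 3 s.f., 89.163 → 5 s.f., 4509 → 4 s.f., 61.68 → 4 s.f.; limit is 3.
Rounded to 3 significant figures: 158.

158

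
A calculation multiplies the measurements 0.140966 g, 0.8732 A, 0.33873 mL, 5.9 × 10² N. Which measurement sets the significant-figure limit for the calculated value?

5.9 × 10² N

0.140966 g → 6 s.f.; 0.8732 A → 4 s.f.; 0.33873 mL → 5 s.f.; 5.9 × 10² N → 2 s.f.
The fewest is 2 significant figures, from 5.9 × 10² N.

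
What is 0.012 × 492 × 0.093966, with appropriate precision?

0.012 × 492 × 0.093966 = 0.554775264
Multiplication/division keeps the fewest significant figures: 0.012 → 2 s.f., 492 → 3 s.f., 0.093966 → 5 s.f.; limit is 2.
Rounded to 2 significant figures: 0.55.

0.55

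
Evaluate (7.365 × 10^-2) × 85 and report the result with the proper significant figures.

(7.365 × 10^-2) × 85 = 6.26025
Multiplication/division keeps the fewest significant figures: 7.365 × 10^-2 → 4 s.f., 85 → 2 s.f.; limit is 2.
Rounded to 2 significant figures: 6.3.

6.3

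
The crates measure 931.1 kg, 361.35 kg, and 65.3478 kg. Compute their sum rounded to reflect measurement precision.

1357.8 kg

931.1 kg + 361.35 kg + 65.3478 kg = 1357.7978 kg.
Addition/subtraction keeps the fewest decimal places: 931.1 → 1 decimal place, 361.35 → 2 decimal places, 65.3478 → 4 decimal places; limit is 1.
Rounded to 1 decimal place: 1357.8 kg.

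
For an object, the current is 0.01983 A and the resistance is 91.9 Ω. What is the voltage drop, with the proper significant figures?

1.82 V

voltage drop = 0.01983 A × 91.9 Ω = 1.822377 V.
0.01983 has 4 significant figures; 91.9 has 3.
Division/multiplication keeps the fewest: 3 significant figures.
Rounded: 1.82 V.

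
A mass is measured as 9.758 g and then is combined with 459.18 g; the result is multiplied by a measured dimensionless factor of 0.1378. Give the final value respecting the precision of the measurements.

9.758 g + 459.18 g = 468.938 g; the sum is limited to 2 decimal places (5 s.f.).
Carrying full precision, 468.938 × 0.1378 = 64.6196564 g; 0.1378 has 4 s.f., so the result keeps min(5, 4) = 4 s.f.
Rounded to 4 significant figures: 64.62 g.

64.62 g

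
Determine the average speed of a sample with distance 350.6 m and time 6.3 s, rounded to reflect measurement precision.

56 m/s

average speed = 350.6 m ÷ 6.3 s = 55.6507936508… m/s.
350.6 has 4 significant figures; 6.3 has 2.
Division/multiplication keeps the fewest: 2 significant figures.
Rounded: 56 m/s.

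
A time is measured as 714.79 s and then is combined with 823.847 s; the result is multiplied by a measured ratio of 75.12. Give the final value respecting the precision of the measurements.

714.79 s + 823.847 s = 1538.637 s; the sum is limited to 2 decimal places (6 s.f.).
Carrying full precision, 1538.637 × 75.12 = 115582.41144 s; 75.12 has 4 s.f., so the result keeps min(6, 4) = 4 s.f.
Rounded to 4 significant figures: 1.156 × 10^5 s.

1.156 × 10^5 s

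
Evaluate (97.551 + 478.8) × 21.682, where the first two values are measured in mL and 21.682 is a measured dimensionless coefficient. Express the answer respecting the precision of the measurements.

97.551 mL + 478.8 mL = 576.351 mL; the sum is limited to 1 decimal place (4 s.f.).
Carrying full precision, 576.351 × 21.682 = 12496.442382 mL; 21.682 has 5 s.f., so the result keeps min(4, 5) = 4 s.f.
Rounded to 4 significant figures: 1.250 × 10⁴ mL.

1.250 × 10⁴ mL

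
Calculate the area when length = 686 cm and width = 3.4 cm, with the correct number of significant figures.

area = 686 cm × 3.4 cm = 2332.4 cm².
686 has 3 significant figures; 3.4 has 2.
Division/multiplication keeps the fewest: 2 significant figures.
Rounded: 2.3 × 10^3 cm².

2.3 × 10^3 cm²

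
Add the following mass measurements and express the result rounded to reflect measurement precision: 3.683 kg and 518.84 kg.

522.52 kg

3.683 kg + 518.84 kg = 522.523 kg.
Addition/subtraction keeps the fewest decimal places: 3.683 → 3 decimal places, 518.84 → 2 decimal places; limit is 2.
Rounded to 2 decimal places: 522.52 kg.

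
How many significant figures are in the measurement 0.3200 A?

0.3200: leading zeros are not significant; trailing zeros after a decimal point are significant.

4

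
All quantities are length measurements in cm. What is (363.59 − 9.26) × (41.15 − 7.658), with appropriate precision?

1.187 × 10^4 cm²

363.59 − 9.26 = 354.33, limited to 2 d.p. → 5 s.f.; 41.15 − 7.658 = 33.492, limited to 2 d.p. → 4 s.f.
Carrying full precision, 354.33 × 33.492 = 11867.22036; keep min(5, 4) = 4 s.f.
Rounded to 4 significant figures: 1.187 × 10^4 cm².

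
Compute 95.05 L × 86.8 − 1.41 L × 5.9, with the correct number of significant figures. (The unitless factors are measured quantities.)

8.24 × 10^3 L

95.05 × 86.8 = 8250.34 → 8.25 × 10^3 L (3 s.f., last digit at the 10^1 place).
1.41 × 5.9 = 8.319 → 8.3 L (2 s.f., last digit at the 10^-1 place).
Difference: 8242.021 L; keep the coarser place, 10^1.
Result: 8.24 × 10^3 L.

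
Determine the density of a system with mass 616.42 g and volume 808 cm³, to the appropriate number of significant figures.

0.763 g/cm³

density = 616.42 g ÷ 808 cm³ = 0.762896039604… g/cm³.
616.42 has 5 significant figures; 808 has 3.
Division/multiplication keeps the fewest: 3 significant figures.
Rounded: 0.763 g/cm³.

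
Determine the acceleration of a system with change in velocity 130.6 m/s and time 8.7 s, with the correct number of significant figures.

acceleration = 130.6 m/s ÷ 8.7 s = 15.0114942529… m/s².
130.6 has 4 significant figures; 8.7 has 2.
Division/multiplication keeps the fewest: 2 significant figures.
Rounded: 15 m/s².

15 m/s²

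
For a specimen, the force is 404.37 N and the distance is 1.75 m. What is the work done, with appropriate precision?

work done = 404.37 N × 1.75 m = 707.6475 J.
404.37 has 5 significant figures; 1.75 has 3.
Division/multiplication keeps the fewest: 3 significant figures.
Rounded: 708 J.

708 J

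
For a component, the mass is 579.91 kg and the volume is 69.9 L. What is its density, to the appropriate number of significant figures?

8.30 kg/L

density = 579.91 kg ÷ 69.9 L = 8.29628040057… kg/L.
579.91 has 5 significant figures; 69.9 has 3.
Division/multiplication keeps the fewest: 3 significant figures.
Rounded: 8.30 kg/L.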